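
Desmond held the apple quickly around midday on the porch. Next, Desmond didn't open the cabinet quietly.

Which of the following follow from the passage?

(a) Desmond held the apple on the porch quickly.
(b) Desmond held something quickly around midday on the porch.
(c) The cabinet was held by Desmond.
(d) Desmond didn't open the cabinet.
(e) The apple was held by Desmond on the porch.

(a), (b), (e)

(a) Entailed — this follows by dropping conjuncts from the holding event's description.
(b) Entailed — the original entails any weakening of itself; this just generalizes the patient.
(c) Not entailed — Desmond held the apple, not the cabinet; the cabinet belongs to the opening event.
(d) Not entailed — dropping 'quietly' under negation is not valid — the original leaves open that Desmond opened the cabinet some other way.
(e) Entailed — this follows by dropping conjuncts from the holding event's description.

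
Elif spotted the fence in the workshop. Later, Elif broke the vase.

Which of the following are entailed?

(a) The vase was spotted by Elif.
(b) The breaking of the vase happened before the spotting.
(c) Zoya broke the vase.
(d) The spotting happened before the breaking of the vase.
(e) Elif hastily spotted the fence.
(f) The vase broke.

(a) Not entailed — Elif spotted the fence, not the vase; the vase belongs to the breaking event.
(b) Not entailed — the narrative places the spotting before the breaking, not after.
(c) Not entailed — the passage has Elif breaking the vase, not Zoya.
(d) Entailed — the narrative places the spotting before the breaking.
(e) Not entailed — 'hastily' adds information not in the original event.
(f) Entailed — 'Elif broke the vase' is causative; it entails the inchoative 'the vase broke'.

(d), (f)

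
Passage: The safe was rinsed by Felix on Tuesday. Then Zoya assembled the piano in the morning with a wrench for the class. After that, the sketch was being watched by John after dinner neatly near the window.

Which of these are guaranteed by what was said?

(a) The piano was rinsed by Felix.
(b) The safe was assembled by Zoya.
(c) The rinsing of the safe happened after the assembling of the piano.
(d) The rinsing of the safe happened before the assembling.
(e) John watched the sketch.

(a) Not entailed — Felix rinsed the safe, not the piano; the piano belongs to the assembling event.
(b) Not entailed — Zoya assembled the piano, not the safe; the safe belongs to the rinsing event.
(c) Not entailed — the narrative places the rinsing before the assembling, not after.
(d) Entailed — the narrative places the rinsing before the assembling.
(e) Entailed — 'watch' is an activity; 'was watching' entails that some watching happened, so 'watched' holds.

(d), (e)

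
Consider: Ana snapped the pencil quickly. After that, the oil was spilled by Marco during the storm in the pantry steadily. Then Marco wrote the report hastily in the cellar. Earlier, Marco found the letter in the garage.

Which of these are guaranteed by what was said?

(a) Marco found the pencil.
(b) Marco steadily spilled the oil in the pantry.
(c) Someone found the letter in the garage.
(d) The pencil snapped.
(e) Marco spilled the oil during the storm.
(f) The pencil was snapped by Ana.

(b), (c), (d), (e), (f)

(a) Not entailed — Marco found the letter, not the pencil; the pencil belongs to the snapping event.
(b) Entailed — the original entails any weakening of itself; this just drops 'during the storm'.
(c) Entailed — every conjunct here is already in the original finding event.
(d) Entailed — 'Ana snapped the pencil' is causative; it entails the inchoative 'the pencil snapped'.
(e) Entailed — this follows by dropping conjuncts from the spilling event's description.
(f) Entailed — this follows by dropping conjuncts from the snapping event's description.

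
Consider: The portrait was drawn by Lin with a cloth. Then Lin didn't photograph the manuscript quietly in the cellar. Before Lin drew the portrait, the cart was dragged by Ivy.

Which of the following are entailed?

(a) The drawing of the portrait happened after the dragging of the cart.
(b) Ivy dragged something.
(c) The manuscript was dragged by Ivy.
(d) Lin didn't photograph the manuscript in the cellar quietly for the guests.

(a) Entailed — the narrative places the dragging before the drawing.
(b) Entailed — the original entails any weakening of itself; this just generalizes the patient.
(c) Not entailed — Ivy dragged the cart, not the manuscript; the manuscript belongs to the photographing event.
(d) Entailed — under negation, adding a further restriction is entailed: if no such photographing event occurred, none occurred for the guests either.

(a), (b), (d)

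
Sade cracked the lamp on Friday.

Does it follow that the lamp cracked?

yes

'Sade cracked the lamp' is the causative; it entails the inchoative 'the lamp cracked'.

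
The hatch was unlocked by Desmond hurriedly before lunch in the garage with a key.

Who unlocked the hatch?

'Desmond' marks the agent of the unlocking event.

Desmond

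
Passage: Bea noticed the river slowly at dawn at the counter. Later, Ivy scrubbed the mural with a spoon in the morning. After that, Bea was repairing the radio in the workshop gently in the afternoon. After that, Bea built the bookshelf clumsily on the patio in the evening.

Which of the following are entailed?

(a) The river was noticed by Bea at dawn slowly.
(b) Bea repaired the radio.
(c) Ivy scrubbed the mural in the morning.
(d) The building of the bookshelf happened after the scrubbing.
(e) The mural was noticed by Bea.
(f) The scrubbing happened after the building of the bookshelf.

(a), (c), (d)

(a) Entailed — the original entails any weakening of itself; this just drops 'at the counter'.
(b) Not entailed — 'was repairing' is progressive on an accomplishment; it does not entail the completed 'repaired'.
(c) Entailed — the original entails any weakening of itself; this just drops 'with a spoon'.
(d) Entailed — the narrative places the scrubbing before the building.
(e) Not entailed — Bea noticed the river, not the mural; the mural belongs to the scrubbing event.
(f) Not entailed — the narrative places the scrubbing before the building, not after.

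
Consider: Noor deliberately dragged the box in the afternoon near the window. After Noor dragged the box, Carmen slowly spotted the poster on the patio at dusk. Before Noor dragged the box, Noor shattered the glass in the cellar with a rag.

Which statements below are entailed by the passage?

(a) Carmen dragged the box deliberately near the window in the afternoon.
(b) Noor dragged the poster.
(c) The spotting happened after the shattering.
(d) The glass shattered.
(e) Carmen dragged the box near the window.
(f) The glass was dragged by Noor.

(c), (d)

(a) Not entailed — the passage has Noor dragging the box, not Carmen.
(b) Not entailed — Noor dragged the box, not the poster; the poster belongs to the spotting event.
(c) Entailed — the narrative places the shattering before the spotting.
(d) Entailed — 'Noor shattered the glass' is causative; it entails the inchoative 'the glass shattered'.
(e) Not entailed — the passage has Noor dragging the box, not Carmen.
(f) Not entailed — Noor dragged the box, not the glass; the glass belongs to the shattering event.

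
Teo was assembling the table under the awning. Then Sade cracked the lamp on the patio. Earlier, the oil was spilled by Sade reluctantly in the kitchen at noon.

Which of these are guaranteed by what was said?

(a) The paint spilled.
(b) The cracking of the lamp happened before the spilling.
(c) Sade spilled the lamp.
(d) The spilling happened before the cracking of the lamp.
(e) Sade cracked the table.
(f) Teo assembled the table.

(d)

(a) Not entailed — the oil is what spilled, not the paint.
(b) Not entailed — the narrative places the spilling before the cracking, not after.
(c) Not entailed — Sade spilled the oil, not the lamp; the lamp belongs to the cracking event.
(d) Entailed — the narrative places the spilling before the cracking.
(e) Not entailed — Sade cracked the lamp, not the table; the table belongs to the assembling event.
(f) Not entailed — 'was assembling' is progressive on an accomplishment; it does not entail the completed 'assembled'.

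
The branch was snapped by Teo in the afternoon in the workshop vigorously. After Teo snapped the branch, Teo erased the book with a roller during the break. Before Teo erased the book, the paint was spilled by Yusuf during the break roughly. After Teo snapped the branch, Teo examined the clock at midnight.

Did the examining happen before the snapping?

The narrative orders the snapping before the examining.

no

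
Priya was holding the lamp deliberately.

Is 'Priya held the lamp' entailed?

yes

'hold' is atelic; if Priya was holding the lamp, then Priya held the lamp (for some time).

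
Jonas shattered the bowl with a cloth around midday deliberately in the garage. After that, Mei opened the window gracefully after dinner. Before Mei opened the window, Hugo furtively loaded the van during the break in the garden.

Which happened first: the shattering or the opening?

the shattering

The connectives place the shattering before the opening.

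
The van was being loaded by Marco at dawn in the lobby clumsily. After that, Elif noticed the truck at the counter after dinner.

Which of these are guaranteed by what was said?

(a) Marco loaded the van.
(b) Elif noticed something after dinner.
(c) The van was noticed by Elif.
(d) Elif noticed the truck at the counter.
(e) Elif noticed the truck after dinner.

(b), (d), (e)

(a) Not entailed — 'was loading' is progressive on an accomplishment; it does not entail the completed 'loaded'.
(b) Entailed — dropping 'at the counter' and generalizing the patient leaves a sub-description the original still satisfies.
(c) Not entailed — Elif noticed the truck, not the van; the van belongs to the loading event.
(d) Entailed — the original entails any weakening of itself; this just drops 'after dinner'.
(e) Entailed — the original entails any weakening of itself; this just drops 'at the counter'.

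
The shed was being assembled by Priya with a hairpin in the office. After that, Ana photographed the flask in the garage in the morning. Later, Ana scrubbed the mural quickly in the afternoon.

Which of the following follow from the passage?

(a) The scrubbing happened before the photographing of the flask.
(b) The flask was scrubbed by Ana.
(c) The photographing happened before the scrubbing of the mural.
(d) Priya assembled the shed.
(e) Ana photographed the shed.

(c)

(a) Not entailed — the narrative places the photographing before the scrubbing, not after.
(b) Not entailed — Ana scrubbed the mural, not the flask; the flask belongs to the photographing event.
(c) Entailed — the narrative places the photographing before the scrubbing.
(d) Not entailed — 'was assembling' is progressive on an accomplishment; it does not entail the completed 'assembled'.
(e) Not entailed — Ana photographed the flask, not the shed; the shed belongs to the assembling event.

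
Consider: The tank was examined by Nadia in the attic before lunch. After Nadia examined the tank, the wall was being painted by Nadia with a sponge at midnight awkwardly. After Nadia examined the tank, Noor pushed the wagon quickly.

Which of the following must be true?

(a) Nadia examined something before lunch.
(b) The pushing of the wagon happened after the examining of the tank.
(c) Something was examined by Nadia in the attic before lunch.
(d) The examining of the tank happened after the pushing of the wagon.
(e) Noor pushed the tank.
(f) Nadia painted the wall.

(a), (b), (c)

(a) Entailed — this follows by dropping conjuncts from the examining event's description.
(b) Entailed — the narrative places the examining before the pushing.
(c) Entailed — this follows by dropping conjuncts from the examining event's description.
(d) Not entailed — the narrative places the examining before the pushing, not after.
(e) Not entailed — Noor pushed the wagon, not the tank; the tank belongs to the examining event.
(f) Not entailed — 'was painting' is progressive on an accomplishment; it does not entail the completed 'painted'.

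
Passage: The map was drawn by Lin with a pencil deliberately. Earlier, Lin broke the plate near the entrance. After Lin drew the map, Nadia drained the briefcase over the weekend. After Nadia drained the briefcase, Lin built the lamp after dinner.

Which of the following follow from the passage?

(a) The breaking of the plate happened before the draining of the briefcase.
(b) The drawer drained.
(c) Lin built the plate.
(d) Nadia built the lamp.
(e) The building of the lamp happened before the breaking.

(a) Entailed — the narrative places the breaking before the draining.
(b) Not entailed — the briefcase is what drained, not the drawer.
(c) Not entailed — Lin built the lamp, not the plate; the plate belongs to the breaking event.
(d) Not entailed — the passage has Lin building the lamp, not Nadia.
(e) Not entailed — the narrative places the breaking before the building, not after.

(a)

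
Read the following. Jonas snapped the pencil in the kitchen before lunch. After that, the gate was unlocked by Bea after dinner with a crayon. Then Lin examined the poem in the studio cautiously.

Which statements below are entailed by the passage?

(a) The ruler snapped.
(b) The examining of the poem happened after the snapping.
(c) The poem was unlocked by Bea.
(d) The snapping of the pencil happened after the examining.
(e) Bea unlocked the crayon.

(a) Not entailed — the pencil is what snapped, not the ruler.
(b) Entailed — the narrative places the snapping before the examining.
(c) Not entailed — Bea unlocked the gate, not the poem; the poem belongs to the examining event.
(d) Not entailed — the narrative places the snapping before the examining, not after.
(e) Not entailed — the crayon is the instrument, not what was unlocked.

(b)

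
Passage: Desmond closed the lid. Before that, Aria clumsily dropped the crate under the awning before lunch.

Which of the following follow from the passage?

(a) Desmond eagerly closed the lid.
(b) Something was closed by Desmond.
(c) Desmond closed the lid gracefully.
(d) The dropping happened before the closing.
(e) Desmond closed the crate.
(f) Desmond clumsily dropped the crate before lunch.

(b), (d)

(a) Not entailed — 'eagerly' adds information not in the original event.
(b) Entailed — the original entails any weakening of itself; this just generalizes the patient.
(c) Not entailed — 'gracefully' adds information not in the original event.
(d) Entailed — the narrative places the dropping before the closing.
(e) Not entailed — Desmond closed the lid, not the crate; the crate belongs to the dropping event.
(f) Not entailed — the passage has Aria dropping the crate, not Desmond.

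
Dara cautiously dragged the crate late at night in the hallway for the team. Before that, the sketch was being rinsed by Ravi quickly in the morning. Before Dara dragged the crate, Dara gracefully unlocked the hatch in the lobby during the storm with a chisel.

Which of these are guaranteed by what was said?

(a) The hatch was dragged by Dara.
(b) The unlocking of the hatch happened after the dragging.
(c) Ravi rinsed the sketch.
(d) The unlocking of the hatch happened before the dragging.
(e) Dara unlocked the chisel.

(a) Not entailed — Dara dragged the crate, not the hatch; the hatch belongs to the unlocking event.
(b) Not entailed — the narrative places the unlocking before the dragging, not after.
(c) Entailed — 'rinse' is an activity; 'was rinsing' entails that some rinsing happened, so 'rinsed' holds.
(d) Entailed — the narrative places the unlocking before the dragging.
(e) Not entailed — the chisel is the instrument, not what was unlocked.

(c), (d)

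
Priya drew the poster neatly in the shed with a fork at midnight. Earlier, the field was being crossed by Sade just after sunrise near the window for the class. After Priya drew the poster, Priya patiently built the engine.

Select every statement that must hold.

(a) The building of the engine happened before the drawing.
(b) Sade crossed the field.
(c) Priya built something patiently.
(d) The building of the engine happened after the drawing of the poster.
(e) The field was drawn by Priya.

(c), (d)

(a) Not entailed — the narrative places the drawing before the building, not after.
(b) Not entailed — 'was crossing' is progressive on an accomplishment; it does not entail the completed 'crossed'.
(c) Entailed — this follows by dropping conjuncts from the building event's description.
(d) Entailed — the narrative places the drawing before the building.
(e) Not entailed — Priya drew the poster, not the field; the field belongs to the crossing event.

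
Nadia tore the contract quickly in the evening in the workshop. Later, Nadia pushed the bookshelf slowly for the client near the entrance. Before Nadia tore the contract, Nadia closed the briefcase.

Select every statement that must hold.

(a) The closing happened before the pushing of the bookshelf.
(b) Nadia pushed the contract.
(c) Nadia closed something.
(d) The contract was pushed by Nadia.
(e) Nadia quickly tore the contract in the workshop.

(a), (c), (e)

(a) Entailed — the narrative places the closing before the pushing.
(b) Not entailed — Nadia pushed the bookshelf, not the contract; the contract belongs to the tearing event.
(c) Entailed — this follows by dropping conjuncts from the closing event's description.
(d) Not entailed — Nadia pushed the bookshelf, not the contract; the contract belongs to the tearing event.
(e) Entailed — the original entails any weakening of itself; this just drops 'in the evening'.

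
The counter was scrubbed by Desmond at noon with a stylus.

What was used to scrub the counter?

'with a stylus' marks the instrument of the scrubbing event.

a stylus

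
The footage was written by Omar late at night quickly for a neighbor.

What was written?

the footage

'the footage' marks the patient of the writing event.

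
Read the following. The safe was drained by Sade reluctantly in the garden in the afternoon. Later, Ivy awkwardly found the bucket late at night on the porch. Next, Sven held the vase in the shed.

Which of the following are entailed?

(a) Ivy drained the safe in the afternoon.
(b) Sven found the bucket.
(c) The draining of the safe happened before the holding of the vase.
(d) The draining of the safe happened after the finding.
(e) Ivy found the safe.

(a) Not entailed — the passage has Sade draining the safe, not Ivy.
(b) Not entailed — the passage has Ivy finding the bucket, not Sven.
(c) Entailed — the narrative places the draining before the holding.
(d) Not entailed — the narrative places the draining before the finding, not after.
(e) Not entailed — Ivy found the bucket, not the safe; the safe belongs to the draining event.

(c)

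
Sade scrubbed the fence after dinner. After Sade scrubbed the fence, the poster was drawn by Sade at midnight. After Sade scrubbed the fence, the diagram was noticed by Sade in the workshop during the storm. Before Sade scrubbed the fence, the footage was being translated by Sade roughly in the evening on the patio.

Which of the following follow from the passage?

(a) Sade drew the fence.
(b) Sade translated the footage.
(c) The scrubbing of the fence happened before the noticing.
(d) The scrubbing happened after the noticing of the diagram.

(a) Not entailed — Sade drew the poster, not the fence; the fence belongs to the scrubbing event.
(b) Not entailed — 'was translating' is progressive on an accomplishment; it does not entail the completed 'translated'.
(c) Entailed — the narrative places the scrubbing before the noticing.
(d) Not entailed — the narrative places the scrubbing before the noticing, not after.

(c)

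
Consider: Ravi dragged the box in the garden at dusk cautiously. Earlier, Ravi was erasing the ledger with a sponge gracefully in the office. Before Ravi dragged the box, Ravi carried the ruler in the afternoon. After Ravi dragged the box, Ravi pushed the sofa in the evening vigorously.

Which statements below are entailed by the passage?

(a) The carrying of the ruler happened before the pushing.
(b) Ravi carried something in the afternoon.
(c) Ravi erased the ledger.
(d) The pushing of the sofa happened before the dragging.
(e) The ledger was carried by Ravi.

(a), (b)

(a) Entailed — the narrative places the carrying before the pushing.
(b) Entailed — this follows by dropping conjuncts from the carrying event's description.
(c) Not entailed — 'was erasing' is progressive on an accomplishment; it does not entail the completed 'erased'.
(d) Not entailed — the narrative places the dragging before the pushing, not after.
(e) Not entailed — Ravi carried the ruler, not the ledger; the ledger belongs to the erasing event.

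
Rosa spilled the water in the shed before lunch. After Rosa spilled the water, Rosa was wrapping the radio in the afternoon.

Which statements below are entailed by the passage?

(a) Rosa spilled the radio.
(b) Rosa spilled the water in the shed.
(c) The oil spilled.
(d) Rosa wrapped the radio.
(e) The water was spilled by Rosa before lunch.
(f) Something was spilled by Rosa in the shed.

(b), (e), (f)

(a) Not entailed — Rosa spilled the water, not the radio; the radio belongs to the wrapping event.
(b) Entailed — dropping 'before lunch' leaves a sub-description the original still satisfies.
(c) Not entailed — the water is what spilled, not the oil.
(d) Not entailed — 'was wrapping' is progressive on an accomplishment; it does not entail the completed 'wrapped'.
(e) Entailed — dropping 'in the shed' leaves a sub-description the original still satisfies.
(f) Entailed — dropping 'before lunch' and generalizing the patient leaves a sub-description the original still satisfies.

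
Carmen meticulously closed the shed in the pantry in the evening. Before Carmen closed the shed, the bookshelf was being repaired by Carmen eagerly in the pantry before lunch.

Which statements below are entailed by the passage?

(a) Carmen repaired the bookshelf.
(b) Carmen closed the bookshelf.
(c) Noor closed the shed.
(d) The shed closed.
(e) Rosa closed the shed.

(a) Not entailed — 'was repairing' is progressive on an accomplishment; it does not entail the completed 'repaired'.
(b) Not entailed — Carmen closed the shed, not the bookshelf; the bookshelf belongs to the repairing event.
(c) Not entailed — the passage has Carmen closing the shed, not Noor.
(d) Entailed — 'Carmen closed the shed' is causative; it entails the inchoative 'the shed closed'.
(e) Not entailed — the passage has Carmen closing the shed, not Rosa.

(d)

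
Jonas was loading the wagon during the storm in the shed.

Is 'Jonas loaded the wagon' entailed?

no

'was loading' is progressive; for an accomplishment like 'load the wagon', it doesn't entail completion.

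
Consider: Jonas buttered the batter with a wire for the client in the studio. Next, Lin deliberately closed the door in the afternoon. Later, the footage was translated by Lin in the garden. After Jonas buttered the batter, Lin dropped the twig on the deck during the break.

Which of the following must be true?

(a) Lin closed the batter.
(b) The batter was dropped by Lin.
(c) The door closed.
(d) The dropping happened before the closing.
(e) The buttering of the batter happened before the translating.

(a) Not entailed — Lin closed the door, not the batter; the batter belongs to the buttering event.
(b) Not entailed — Lin dropped the twig, not the batter; the batter belongs to the buttering event.
(c) Entailed — 'Lin closed the door' is causative; it entails the inchoative 'the door closed'.
(d) Not entailed — the narrative doesn't order the dropping relative to the closing.
(e) Entailed — the narrative places the buttering before the translating.

(c), (e)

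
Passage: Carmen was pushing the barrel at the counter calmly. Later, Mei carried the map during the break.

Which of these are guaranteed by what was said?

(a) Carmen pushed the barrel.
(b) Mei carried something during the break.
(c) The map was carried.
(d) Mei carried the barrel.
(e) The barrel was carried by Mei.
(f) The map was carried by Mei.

(a) Entailed — 'push' is an activity; 'was pushing' entails that some pushing happened, so 'pushed' holds.
(b) Entailed — every conjunct here is already in the original carrying event.
(c) Entailed — this follows by dropping conjuncts from the carrying event's description.
(d) Not entailed — Mei carried the map, not the barrel; the barrel belongs to the pushing event.
(e) Not entailed — Mei carried the map, not the barrel; the barrel belongs to the pushing event.
(f) Entailed — every conjunct here is already in the original carrying event.

(a), (b), (c), (f)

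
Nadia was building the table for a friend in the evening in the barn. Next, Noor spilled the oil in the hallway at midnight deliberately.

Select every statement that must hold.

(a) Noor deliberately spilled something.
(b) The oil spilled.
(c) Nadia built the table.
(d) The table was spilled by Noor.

(a) Entailed — the original entails any weakening of itself; this just drops 'in the hallway', 'at midnight' and generalizes the patient.
(b) Entailed — 'Noor spilled the oil' is causative; it entails the inchoative 'the oil spilled'.
(c) Not entailed — 'was building' is progressive on an accomplishment; it does not entail the completed 'built'.
(d) Not entailed — Noor spilled the oil, not the table; the table belongs to the building event.

(a), (b)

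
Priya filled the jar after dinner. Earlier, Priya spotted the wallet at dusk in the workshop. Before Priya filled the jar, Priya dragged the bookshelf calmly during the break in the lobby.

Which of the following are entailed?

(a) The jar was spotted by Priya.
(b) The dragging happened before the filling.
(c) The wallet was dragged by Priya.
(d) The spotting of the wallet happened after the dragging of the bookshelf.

(b)

(a) Not entailed — Priya spotted the wallet, not the jar; the jar belongs to the filling event.
(b) Entailed — the narrative places the dragging before the filling.
(c) Not entailed — Priya dragged the bookshelf, not the wallet; the wallet belongs to the spotting event.
(d) Not entailed — the narrative doesn't order the dragging relative to the spotting.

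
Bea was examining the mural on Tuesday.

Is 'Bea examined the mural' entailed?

'examine' is atelic; if Bea was examining the mural, then Bea examined the mural (for some time).

yes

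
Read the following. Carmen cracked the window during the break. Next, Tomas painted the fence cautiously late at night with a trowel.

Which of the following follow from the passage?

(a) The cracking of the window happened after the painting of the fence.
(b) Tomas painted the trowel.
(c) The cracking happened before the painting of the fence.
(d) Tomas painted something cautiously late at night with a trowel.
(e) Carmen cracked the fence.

(c), (d)

(a) Not entailed — the narrative places the cracking before the painting, not after.
(b) Not entailed — the trowel is the instrument, not what was painted.
(c) Entailed — the narrative places the cracking before the painting.
(d) Entailed — every conjunct here is already in the original painting event.
(e) Not entailed — Carmen cracked the window, not the fence; the fence belongs to the painting event.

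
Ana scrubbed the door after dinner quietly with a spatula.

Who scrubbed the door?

'Ana' marks the agent of the scrubbing event.

Ana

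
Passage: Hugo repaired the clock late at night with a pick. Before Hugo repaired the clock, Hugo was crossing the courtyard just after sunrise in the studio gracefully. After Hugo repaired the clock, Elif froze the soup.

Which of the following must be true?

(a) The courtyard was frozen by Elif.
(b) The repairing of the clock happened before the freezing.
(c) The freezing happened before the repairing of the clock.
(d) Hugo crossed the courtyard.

(a) Not entailed — Elif froze the soup, not the courtyard; the courtyard belongs to the crossing event.
(b) Entailed — the narrative places the repairing before the freezing.
(c) Not entailed — the narrative places the repairing before the freezing, not after.
(d) Not entailed — 'was crossing' is progressive on an accomplishment; it does not entail the completed 'crossed'.

(b)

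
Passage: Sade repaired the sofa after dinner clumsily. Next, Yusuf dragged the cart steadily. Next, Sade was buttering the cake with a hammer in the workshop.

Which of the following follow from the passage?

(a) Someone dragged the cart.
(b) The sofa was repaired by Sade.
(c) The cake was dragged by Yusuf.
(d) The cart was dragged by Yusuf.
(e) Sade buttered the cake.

(a) Entailed — dropping 'steadily' and generalizing the agent leaves a sub-description the original still satisfies.
(b) Entailed — the original entails any weakening of itself; this just drops 'after dinner', 'clumsily'.
(c) Not entailed — Yusuf dragged the cart, not the cake; the cake belongs to the buttering event.
(d) Entailed — the original entails any weakening of itself; this just drops 'steadily'.
(e) Not entailed — 'was buttering' is progressive on an accomplishment; it does not entail the completed 'buttered'.

(a), (b), (d)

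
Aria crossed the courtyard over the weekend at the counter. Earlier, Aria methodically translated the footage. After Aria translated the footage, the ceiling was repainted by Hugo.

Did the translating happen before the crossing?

yes

The narrative orders the translating before the crossing.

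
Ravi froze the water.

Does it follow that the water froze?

'Ravi froze the water' is the causative; it entails the inchoative 'the water froze'.

yes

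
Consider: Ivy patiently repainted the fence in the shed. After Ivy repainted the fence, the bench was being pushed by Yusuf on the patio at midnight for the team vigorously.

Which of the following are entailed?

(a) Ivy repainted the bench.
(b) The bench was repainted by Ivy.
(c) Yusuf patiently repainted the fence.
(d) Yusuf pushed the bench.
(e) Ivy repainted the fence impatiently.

(a) Not entailed — Ivy repainted the fence, not the bench; the bench belongs to the pushing event.
(b) Not entailed — Ivy repainted the fence, not the bench; the bench belongs to the pushing event.
(c) Not entailed — the passage has Ivy repainting the fence, not Yusuf.
(d) Entailed — 'push' is an activity; 'was pushing' entails that some pushing happened, so 'pushed' holds.
(e) Not entailed — 'impatiently' adds a manner not in (and inconsistent with) the original.

(d)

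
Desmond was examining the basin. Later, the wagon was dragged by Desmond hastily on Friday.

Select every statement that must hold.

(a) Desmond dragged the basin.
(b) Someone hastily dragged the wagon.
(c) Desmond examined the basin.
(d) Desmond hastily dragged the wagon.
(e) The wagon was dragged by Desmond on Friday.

(a) Not entailed — Desmond dragged the wagon, not the basin; the basin belongs to the examining event.
(b) Entailed — the original entails any weakening of itself; this just drops 'on Friday' and generalizes the agent.
(c) Entailed — 'examine' is an activity; 'was examining' entails that some examining happened, so 'examined' holds.
(d) Entailed — this follows by dropping conjuncts from the dragging event's description.
(e) Entailed — every conjunct here is already in the original dragging event.

(b), (c), (d), (e)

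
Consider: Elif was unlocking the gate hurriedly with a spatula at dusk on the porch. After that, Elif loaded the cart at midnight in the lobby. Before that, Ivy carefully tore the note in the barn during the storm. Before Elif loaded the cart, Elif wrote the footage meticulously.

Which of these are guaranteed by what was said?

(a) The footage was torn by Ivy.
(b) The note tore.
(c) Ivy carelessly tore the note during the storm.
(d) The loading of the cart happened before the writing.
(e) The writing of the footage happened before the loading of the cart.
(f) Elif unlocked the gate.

(b), (e)

(a) Not entailed — Ivy tore the note, not the footage; the footage belongs to the writing event.
(b) Entailed — 'Ivy tore the note' is causative; it entails the inchoative 'the note tore'.
(c) Not entailed — 'carelessly' adds a manner not in (and inconsistent with) the original.
(d) Not entailed — the narrative places the writing before the loading, not after.
(e) Entailed — the narrative places the writing before the loading.
(f) Not entailed — 'was unlocking' is progressive on an accomplishment; it does not entail the completed 'unlocked'.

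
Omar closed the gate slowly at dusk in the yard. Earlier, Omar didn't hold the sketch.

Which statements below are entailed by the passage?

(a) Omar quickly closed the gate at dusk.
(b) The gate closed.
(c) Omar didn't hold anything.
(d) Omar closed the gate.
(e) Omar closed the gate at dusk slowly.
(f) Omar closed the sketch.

(a) Not entailed — 'quickly' adds a manner not in (and inconsistent with) the original.
(b) Entailed — 'Omar closed the gate' is causative; it entails the inchoative 'the gate closed'.
(c) Not entailed — the original only denies this specific event; Omar may have held something else.
(d) Entailed — dropping 'in the yard', 'slowly', 'at dusk' leaves a sub-description the original still satisfies.
(e) Entailed — every conjunct here is already in the original closing event.
(f) Not entailed — Omar closed the gate, not the sketch; the sketch belongs to the holding event.

(b), (d), (e)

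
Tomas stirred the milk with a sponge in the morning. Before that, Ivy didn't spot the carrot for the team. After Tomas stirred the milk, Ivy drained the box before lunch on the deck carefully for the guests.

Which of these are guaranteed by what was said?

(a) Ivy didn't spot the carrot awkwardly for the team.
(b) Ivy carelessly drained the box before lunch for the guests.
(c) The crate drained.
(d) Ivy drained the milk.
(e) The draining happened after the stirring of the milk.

(a), (e)

(a) Entailed — under negation, adding a further restriction is entailed: if no such spotting event occurred, none occurred awkwardly either.
(b) Not entailed — 'carelessly' adds a manner not in (and inconsistent with) the original.
(c) Not entailed — the box is what drained, not the crate.
(d) Not entailed — Ivy drained the box, not the milk; the milk belongs to the stirring event.
(e) Entailed — the narrative places the stirring before the draining.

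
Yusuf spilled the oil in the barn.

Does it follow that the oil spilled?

yes

'Yusuf spilled the oil' is the causative; it entails the inchoative 'the oil spilled'.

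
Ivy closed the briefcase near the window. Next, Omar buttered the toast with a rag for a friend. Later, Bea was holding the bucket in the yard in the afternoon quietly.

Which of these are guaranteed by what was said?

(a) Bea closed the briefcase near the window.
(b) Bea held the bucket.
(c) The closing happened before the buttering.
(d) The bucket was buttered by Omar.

(b), (c)

(a) Not entailed — the passage has Ivy closing the briefcase, not Bea.
(b) Entailed — 'hold' is an activity; 'was holding' entails that some holding happened, so 'held' holds.
(c) Entailed — the narrative places the closing before the buttering.
(d) Not entailed — Omar buttered the toast, not the bucket; the bucket belongs to the holding event.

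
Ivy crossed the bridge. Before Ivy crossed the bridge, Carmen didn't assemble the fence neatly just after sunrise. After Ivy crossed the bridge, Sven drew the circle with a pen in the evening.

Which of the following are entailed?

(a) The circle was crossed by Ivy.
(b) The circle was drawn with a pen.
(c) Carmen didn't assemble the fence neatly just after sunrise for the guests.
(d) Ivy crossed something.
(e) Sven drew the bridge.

(b), (c), (d)

(a) Not entailed — Ivy crossed the bridge, not the circle; the circle belongs to the drawing event.
(b) Entailed — the original entails any weakening of itself; this just drops 'in the evening' and generalizes the agent.
(c) Entailed — under negation, adding a further restriction is entailed: if no such assembling event occurred, none occurred for the guests either.
(d) Entailed — this follows by dropping conjuncts from the crossing event's description.
(e) Not entailed — Sven drew the circle, not the bridge; the bridge belongs to the crossing event.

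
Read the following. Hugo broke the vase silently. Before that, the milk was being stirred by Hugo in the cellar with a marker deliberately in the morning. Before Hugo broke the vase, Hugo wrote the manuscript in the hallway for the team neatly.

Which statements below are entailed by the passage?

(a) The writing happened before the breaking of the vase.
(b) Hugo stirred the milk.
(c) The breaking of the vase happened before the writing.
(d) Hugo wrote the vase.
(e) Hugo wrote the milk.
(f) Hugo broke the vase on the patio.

(a), (b)

(a) Entailed — the narrative places the writing before the breaking.
(b) Entailed — 'stir' is an activity; 'was stirring' entails that some stirring happened, so 'stirred' holds.
(c) Not entailed — the narrative places the writing before the breaking, not after.
(d) Not entailed — Hugo wrote the manuscript, not the vase; the vase belongs to the breaking event.
(e) Not entailed — Hugo wrote the manuscript, not the milk; the milk belongs to the stirring event.
(f) Not entailed — 'on the patio' adds information not in the original event.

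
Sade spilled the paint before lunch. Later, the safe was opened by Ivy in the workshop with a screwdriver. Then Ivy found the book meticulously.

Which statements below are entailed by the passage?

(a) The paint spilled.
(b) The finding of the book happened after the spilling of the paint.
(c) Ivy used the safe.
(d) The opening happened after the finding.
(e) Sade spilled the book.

(a), (b)

(a) Entailed — 'Sade spilled the paint' is causative; it entails the inchoative 'the paint spilled'.
(b) Entailed — the narrative places the spilling before the finding.
(c) Not entailed — the safe is the patient, not an instrument — Ivy used a screwdriver.
(d) Not entailed — the narrative places the opening before the finding, not after.
(e) Not entailed — Sade spilled the paint, not the book; the book belongs to the finding event.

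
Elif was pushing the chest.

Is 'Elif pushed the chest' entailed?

'push' is atelic; if Elif was pushing the chest, then Elif pushed the chest (for some time).

yes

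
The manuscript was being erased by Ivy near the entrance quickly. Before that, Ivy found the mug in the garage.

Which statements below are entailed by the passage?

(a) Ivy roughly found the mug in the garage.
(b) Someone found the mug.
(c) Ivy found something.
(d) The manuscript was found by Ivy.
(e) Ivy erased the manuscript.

(a) Not entailed — 'roughly' adds information not in the original event.
(b) Entailed — dropping 'in the garage' and generalizing the agent leaves a sub-description the original still satisfies.
(c) Entailed — the original entails any weakening of itself; this just drops 'in the garage' and generalizes the patient.
(d) Not entailed — Ivy found the mug, not the manuscript; the manuscript belongs to the erasing event.
(e) Not entailed — 'was erasing' is progressive on an accomplishment; it does not entail the completed 'erased'.

(b), (c)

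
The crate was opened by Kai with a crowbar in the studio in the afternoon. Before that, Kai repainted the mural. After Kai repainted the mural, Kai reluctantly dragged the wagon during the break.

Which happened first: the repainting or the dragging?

The connectives place the repainting before the dragging.

the repainting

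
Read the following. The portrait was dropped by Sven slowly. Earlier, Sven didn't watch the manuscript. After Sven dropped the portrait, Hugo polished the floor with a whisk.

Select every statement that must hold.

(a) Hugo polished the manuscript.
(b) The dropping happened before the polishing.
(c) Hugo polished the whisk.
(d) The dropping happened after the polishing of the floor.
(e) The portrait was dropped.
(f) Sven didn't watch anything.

(a) Not entailed — Hugo polished the floor, not the manuscript; the manuscript belongs to the watching event.
(b) Entailed — the narrative places the dropping before the polishing.
(c) Not entailed — the whisk is the instrument, not what was polished.
(d) Not entailed — the narrative places the dropping before the polishing, not after.
(e) Entailed — every conjunct here is already in the original dropping event.
(f) Not entailed — the original only denies this specific event; Sven may have watched something else.

(b), (e)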